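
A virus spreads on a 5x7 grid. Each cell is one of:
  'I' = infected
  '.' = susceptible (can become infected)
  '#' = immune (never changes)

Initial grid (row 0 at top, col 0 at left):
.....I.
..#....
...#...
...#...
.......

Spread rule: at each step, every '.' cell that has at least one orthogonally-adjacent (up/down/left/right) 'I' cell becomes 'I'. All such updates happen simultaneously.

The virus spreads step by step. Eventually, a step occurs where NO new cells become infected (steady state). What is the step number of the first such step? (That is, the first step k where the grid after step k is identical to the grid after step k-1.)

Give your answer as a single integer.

Step 0 (initial): 1 infected
Step 1: +3 new -> 4 infected
Step 2: +4 new -> 8 infected
Step 3: +5 new -> 13 infected
Step 4: +4 new -> 17 infected
Step 5: +4 new -> 21 infected
Step 6: +3 new -> 24 infected
Step 7: +4 new -> 28 infected
Step 8: +3 new -> 31 infected
Step 9: +1 new -> 32 infected
Step 10: +0 new -> 32 infected

Answer: 10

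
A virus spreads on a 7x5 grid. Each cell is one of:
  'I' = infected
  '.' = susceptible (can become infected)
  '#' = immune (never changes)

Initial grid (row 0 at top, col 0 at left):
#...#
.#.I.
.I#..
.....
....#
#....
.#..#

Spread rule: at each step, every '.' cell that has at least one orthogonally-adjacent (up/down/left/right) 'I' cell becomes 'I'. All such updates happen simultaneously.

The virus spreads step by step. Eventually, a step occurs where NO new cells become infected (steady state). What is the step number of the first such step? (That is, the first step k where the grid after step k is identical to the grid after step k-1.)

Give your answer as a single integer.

Answer: 6

Derivation:
Step 0 (initial): 2 infected
Step 1: +6 new -> 8 infected
Step 2: +7 new -> 15 infected
Step 3: +6 new -> 21 infected
Step 4: +2 new -> 23 infected
Step 5: +3 new -> 26 infected
Step 6: +0 new -> 26 infected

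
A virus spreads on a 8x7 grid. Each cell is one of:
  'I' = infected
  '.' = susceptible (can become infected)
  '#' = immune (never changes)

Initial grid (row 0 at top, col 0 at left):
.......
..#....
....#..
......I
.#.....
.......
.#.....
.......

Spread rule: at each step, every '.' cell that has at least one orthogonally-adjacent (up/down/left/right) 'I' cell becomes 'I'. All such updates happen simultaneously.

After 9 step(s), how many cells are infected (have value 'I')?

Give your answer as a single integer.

Answer: 51

Derivation:
Step 0 (initial): 1 infected
Step 1: +3 new -> 4 infected
Step 2: +5 new -> 9 infected
Step 3: +6 new -> 15 infected
Step 4: +8 new -> 23 infected
Step 5: +8 new -> 31 infected
Step 6: +6 new -> 37 infected
Step 7: +7 new -> 44 infected
Step 8: +4 new -> 48 infected
Step 9: +3 new -> 51 infected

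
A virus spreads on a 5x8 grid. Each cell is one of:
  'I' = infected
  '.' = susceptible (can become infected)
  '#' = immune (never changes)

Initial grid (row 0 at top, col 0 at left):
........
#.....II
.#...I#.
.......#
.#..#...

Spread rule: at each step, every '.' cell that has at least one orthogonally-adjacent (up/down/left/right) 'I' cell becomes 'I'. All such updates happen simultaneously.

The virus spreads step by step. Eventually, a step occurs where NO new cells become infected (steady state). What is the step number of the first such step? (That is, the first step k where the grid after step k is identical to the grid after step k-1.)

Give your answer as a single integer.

Step 0 (initial): 3 infected
Step 1: +6 new -> 9 infected
Step 2: +6 new -> 15 infected
Step 3: +5 new -> 20 infected
Step 4: +5 new -> 25 infected
Step 5: +4 new -> 29 infected
Step 6: +2 new -> 31 infected
Step 7: +3 new -> 34 infected
Step 8: +0 new -> 34 infected

Answer: 8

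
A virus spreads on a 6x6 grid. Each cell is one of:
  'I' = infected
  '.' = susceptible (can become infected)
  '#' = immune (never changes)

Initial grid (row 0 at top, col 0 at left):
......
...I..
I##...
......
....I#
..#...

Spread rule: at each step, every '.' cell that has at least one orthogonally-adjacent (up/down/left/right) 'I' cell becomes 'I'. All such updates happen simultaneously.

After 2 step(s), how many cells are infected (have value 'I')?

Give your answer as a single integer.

Answer: 25

Derivation:
Step 0 (initial): 3 infected
Step 1: +9 new -> 12 infected
Step 2: +13 new -> 25 infected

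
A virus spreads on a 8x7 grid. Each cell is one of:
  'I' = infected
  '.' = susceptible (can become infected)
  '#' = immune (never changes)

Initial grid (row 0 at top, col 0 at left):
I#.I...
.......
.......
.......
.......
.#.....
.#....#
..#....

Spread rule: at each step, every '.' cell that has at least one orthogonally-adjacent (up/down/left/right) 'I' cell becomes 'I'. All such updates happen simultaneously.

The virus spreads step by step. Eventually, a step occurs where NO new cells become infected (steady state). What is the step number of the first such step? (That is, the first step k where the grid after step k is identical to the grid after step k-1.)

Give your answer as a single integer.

Answer: 11

Derivation:
Step 0 (initial): 2 infected
Step 1: +4 new -> 6 infected
Step 2: +6 new -> 12 infected
Step 3: +7 new -> 19 infected
Step 4: +7 new -> 26 infected
Step 5: +7 new -> 33 infected
Step 6: +6 new -> 39 infected
Step 7: +6 new -> 45 infected
Step 8: +4 new -> 49 infected
Step 9: +1 new -> 50 infected
Step 10: +1 new -> 51 infected
Step 11: +0 new -> 51 infected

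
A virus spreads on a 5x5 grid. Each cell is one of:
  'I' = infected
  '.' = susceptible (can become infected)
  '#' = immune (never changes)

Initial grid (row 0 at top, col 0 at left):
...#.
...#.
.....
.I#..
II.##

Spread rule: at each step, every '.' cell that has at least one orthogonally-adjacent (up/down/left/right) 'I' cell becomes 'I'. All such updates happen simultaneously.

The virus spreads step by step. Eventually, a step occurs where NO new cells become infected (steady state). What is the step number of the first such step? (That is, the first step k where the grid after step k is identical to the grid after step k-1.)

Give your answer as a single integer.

Step 0 (initial): 3 infected
Step 1: +3 new -> 6 infected
Step 2: +3 new -> 9 infected
Step 3: +4 new -> 13 infected
Step 4: +4 new -> 17 infected
Step 5: +2 new -> 19 infected
Step 6: +1 new -> 20 infected
Step 7: +0 new -> 20 infected

Answer: 7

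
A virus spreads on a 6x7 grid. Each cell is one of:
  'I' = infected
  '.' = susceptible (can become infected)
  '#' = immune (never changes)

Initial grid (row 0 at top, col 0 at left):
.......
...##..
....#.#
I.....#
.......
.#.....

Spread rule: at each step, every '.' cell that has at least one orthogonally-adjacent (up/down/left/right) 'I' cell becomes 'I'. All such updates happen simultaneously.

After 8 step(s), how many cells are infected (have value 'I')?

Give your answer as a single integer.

Step 0 (initial): 1 infected
Step 1: +3 new -> 4 infected
Step 2: +5 new -> 9 infected
Step 3: +5 new -> 14 infected
Step 4: +6 new -> 20 infected
Step 5: +4 new -> 24 infected
Step 6: +4 new -> 28 infected
Step 7: +4 new -> 32 infected
Step 8: +3 new -> 35 infected

Answer: 35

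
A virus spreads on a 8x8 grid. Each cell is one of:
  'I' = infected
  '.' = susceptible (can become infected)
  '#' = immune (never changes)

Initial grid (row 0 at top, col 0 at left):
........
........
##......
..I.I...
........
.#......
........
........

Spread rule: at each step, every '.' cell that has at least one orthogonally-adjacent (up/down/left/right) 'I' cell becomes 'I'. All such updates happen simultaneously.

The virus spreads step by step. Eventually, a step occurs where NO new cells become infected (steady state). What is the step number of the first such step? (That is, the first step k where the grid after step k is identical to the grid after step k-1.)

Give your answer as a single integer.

Answer: 8

Derivation:
Step 0 (initial): 2 infected
Step 1: +7 new -> 9 infected
Step 2: +11 new -> 20 infected
Step 3: +13 new -> 33 infected
Step 4: +14 new -> 47 infected
Step 5: +9 new -> 56 infected
Step 6: +4 new -> 60 infected
Step 7: +1 new -> 61 infected
Step 8: +0 new -> 61 infected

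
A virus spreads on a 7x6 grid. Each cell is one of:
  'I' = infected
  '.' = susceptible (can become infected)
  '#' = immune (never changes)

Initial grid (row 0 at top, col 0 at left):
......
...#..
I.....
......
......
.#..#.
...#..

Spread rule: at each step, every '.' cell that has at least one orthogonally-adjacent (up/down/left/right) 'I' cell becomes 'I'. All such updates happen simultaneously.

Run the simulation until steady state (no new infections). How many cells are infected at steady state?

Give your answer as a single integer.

Step 0 (initial): 1 infected
Step 1: +3 new -> 4 infected
Step 2: +5 new -> 9 infected
Step 3: +6 new -> 15 infected
Step 4: +5 new -> 20 infected
Step 5: +7 new -> 27 infected
Step 6: +6 new -> 33 infected
Step 7: +2 new -> 35 infected
Step 8: +1 new -> 36 infected
Step 9: +1 new -> 37 infected
Step 10: +1 new -> 38 infected
Step 11: +0 new -> 38 infected

Answer: 38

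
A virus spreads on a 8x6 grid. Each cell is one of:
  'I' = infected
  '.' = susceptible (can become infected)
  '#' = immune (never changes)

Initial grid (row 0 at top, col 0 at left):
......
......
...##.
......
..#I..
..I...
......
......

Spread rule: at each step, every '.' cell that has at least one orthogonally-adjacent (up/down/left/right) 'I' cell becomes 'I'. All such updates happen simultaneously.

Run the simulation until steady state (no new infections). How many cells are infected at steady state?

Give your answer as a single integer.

Answer: 45

Derivation:
Step 0 (initial): 2 infected
Step 1: +5 new -> 7 infected
Step 2: +9 new -> 16 infected
Step 3: +9 new -> 25 infected
Step 4: +7 new -> 32 infected
Step 5: +6 new -> 38 infected
Step 6: +5 new -> 43 infected
Step 7: +2 new -> 45 infected
Step 8: +0 new -> 45 infected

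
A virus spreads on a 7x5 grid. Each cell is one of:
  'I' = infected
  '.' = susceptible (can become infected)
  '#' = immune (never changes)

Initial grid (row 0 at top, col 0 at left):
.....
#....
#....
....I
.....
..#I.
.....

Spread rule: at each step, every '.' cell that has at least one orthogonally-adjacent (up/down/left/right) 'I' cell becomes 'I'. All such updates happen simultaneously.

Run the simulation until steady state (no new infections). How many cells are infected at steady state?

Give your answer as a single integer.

Answer: 32

Derivation:
Step 0 (initial): 2 infected
Step 1: +6 new -> 8 infected
Step 2: +6 new -> 14 infected
Step 3: +6 new -> 20 infected
Step 4: +7 new -> 27 infected
Step 5: +3 new -> 30 infected
Step 6: +1 new -> 31 infected
Step 7: +1 new -> 32 infected
Step 8: +0 new -> 32 infected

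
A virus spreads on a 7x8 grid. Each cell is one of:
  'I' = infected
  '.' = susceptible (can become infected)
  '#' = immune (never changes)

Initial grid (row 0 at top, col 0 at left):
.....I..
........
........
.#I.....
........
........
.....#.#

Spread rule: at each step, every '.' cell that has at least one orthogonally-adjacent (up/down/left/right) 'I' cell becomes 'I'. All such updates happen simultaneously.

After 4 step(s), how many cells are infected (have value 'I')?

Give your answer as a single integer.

Step 0 (initial): 2 infected
Step 1: +6 new -> 8 infected
Step 2: +12 new -> 20 infected
Step 3: +13 new -> 33 infected
Step 4: +10 new -> 43 infected

Answer: 43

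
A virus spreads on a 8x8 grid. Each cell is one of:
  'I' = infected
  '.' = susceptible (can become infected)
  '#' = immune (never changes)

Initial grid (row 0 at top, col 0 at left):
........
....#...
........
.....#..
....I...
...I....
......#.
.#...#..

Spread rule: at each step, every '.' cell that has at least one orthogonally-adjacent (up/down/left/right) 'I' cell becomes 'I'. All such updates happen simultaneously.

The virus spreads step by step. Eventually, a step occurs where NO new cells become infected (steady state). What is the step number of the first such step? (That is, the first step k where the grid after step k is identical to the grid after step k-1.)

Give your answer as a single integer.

Step 0 (initial): 2 infected
Step 1: +6 new -> 8 infected
Step 2: +9 new -> 17 infected
Step 3: +12 new -> 29 infected
Step 4: +9 new -> 38 infected
Step 5: +9 new -> 47 infected
Step 6: +7 new -> 54 infected
Step 7: +4 new -> 58 infected
Step 8: +1 new -> 59 infected
Step 9: +0 new -> 59 infected

Answer: 9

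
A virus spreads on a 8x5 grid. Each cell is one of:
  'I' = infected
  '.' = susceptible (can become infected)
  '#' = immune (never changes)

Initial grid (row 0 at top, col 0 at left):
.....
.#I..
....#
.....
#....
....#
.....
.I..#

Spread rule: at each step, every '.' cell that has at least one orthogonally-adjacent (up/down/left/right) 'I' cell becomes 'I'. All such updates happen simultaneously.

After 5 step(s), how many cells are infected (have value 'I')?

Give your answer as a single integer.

Step 0 (initial): 2 infected
Step 1: +6 new -> 8 infected
Step 2: +10 new -> 18 infected
Step 3: +10 new -> 28 infected
Step 4: +6 new -> 34 infected
Step 5: +1 new -> 35 infected

Answer: 35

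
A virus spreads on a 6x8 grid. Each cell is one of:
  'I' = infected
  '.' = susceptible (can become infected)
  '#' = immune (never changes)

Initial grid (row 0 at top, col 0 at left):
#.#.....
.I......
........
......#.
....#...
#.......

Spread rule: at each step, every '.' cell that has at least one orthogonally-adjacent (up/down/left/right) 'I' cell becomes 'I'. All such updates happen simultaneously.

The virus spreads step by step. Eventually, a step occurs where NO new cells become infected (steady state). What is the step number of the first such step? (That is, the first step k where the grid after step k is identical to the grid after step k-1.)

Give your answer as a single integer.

Answer: 11

Derivation:
Step 0 (initial): 1 infected
Step 1: +4 new -> 5 infected
Step 2: +4 new -> 9 infected
Step 3: +6 new -> 15 infected
Step 4: +7 new -> 22 infected
Step 5: +6 new -> 28 infected
Step 6: +5 new -> 33 infected
Step 7: +4 new -> 37 infected
Step 8: +3 new -> 40 infected
Step 9: +2 new -> 42 infected
Step 10: +1 new -> 43 infected
Step 11: +0 new -> 43 infected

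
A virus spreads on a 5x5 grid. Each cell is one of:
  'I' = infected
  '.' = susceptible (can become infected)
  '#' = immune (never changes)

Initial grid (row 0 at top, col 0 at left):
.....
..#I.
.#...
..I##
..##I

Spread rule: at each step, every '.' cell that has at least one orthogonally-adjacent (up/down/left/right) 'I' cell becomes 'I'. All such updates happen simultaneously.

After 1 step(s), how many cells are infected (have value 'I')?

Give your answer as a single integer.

Step 0 (initial): 3 infected
Step 1: +5 new -> 8 infected

Answer: 8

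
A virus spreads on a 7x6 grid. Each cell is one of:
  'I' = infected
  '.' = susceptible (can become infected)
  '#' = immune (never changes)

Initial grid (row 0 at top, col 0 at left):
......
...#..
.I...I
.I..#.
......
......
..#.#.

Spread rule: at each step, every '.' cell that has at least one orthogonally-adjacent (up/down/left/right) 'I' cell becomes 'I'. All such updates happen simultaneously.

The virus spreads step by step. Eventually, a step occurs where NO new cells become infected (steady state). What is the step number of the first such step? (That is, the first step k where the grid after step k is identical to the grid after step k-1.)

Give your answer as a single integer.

Step 0 (initial): 3 infected
Step 1: +9 new -> 12 infected
Step 2: +11 new -> 23 infected
Step 3: +9 new -> 32 infected
Step 4: +5 new -> 37 infected
Step 5: +1 new -> 38 infected
Step 6: +0 new -> 38 infected

Answer: 6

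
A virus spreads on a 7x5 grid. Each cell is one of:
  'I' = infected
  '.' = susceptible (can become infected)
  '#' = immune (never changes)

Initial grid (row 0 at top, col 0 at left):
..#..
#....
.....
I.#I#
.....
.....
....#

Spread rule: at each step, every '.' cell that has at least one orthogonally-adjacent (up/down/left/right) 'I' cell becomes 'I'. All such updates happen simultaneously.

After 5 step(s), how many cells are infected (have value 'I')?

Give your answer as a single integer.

Step 0 (initial): 2 infected
Step 1: +5 new -> 7 infected
Step 2: +9 new -> 16 infected
Step 3: +9 new -> 25 infected
Step 4: +4 new -> 29 infected
Step 5: +1 new -> 30 infected

Answer: 30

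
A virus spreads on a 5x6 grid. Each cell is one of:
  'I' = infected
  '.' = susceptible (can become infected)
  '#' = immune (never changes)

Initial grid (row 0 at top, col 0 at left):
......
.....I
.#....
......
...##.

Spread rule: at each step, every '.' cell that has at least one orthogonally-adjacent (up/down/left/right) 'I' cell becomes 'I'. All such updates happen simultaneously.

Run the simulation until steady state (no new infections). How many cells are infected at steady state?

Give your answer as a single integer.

Step 0 (initial): 1 infected
Step 1: +3 new -> 4 infected
Step 2: +4 new -> 8 infected
Step 3: +5 new -> 13 infected
Step 4: +4 new -> 17 infected
Step 5: +3 new -> 20 infected
Step 6: +4 new -> 24 infected
Step 7: +2 new -> 26 infected
Step 8: +1 new -> 27 infected
Step 9: +0 new -> 27 infected

Answer: 27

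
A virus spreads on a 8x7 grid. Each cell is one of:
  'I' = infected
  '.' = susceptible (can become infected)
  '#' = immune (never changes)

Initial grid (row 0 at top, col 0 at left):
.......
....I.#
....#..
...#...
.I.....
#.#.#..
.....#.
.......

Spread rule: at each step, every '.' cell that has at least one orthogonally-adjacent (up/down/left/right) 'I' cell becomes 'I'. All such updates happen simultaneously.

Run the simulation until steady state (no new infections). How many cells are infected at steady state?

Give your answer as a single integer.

Answer: 49

Derivation:
Step 0 (initial): 2 infected
Step 1: +7 new -> 9 infected
Step 2: +10 new -> 19 infected
Step 3: +12 new -> 31 infected
Step 4: +8 new -> 39 infected
Step 5: +5 new -> 44 infected
Step 6: +2 new -> 46 infected
Step 7: +2 new -> 48 infected
Step 8: +1 new -> 49 infected
Step 9: +0 new -> 49 infected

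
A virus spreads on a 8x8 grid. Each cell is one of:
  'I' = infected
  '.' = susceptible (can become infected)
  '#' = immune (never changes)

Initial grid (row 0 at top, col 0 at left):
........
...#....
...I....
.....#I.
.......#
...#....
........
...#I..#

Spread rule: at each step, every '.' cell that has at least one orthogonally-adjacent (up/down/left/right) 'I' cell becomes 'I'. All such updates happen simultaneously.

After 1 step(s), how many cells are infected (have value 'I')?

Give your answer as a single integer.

Answer: 11

Derivation:
Step 0 (initial): 3 infected
Step 1: +8 new -> 11 infected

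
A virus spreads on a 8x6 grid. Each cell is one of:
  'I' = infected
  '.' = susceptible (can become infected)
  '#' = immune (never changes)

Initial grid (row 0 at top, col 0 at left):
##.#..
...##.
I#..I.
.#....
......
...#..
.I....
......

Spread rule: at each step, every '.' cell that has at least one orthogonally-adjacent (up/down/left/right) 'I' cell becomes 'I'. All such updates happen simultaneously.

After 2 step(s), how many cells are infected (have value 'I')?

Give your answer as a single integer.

Step 0 (initial): 3 infected
Step 1: +9 new -> 12 infected
Step 2: +13 new -> 25 infected

Answer: 25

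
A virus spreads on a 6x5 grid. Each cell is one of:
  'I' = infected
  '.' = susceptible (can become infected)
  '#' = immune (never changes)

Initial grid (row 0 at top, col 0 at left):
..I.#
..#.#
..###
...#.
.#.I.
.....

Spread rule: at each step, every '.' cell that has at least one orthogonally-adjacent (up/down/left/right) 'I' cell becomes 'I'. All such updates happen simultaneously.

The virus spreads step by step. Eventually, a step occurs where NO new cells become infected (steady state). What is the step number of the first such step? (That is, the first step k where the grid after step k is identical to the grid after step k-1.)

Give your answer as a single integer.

Step 0 (initial): 2 infected
Step 1: +5 new -> 7 infected
Step 2: +7 new -> 14 infected
Step 3: +4 new -> 18 infected
Step 4: +3 new -> 21 infected
Step 5: +1 new -> 22 infected
Step 6: +0 new -> 22 infected

Answer: 6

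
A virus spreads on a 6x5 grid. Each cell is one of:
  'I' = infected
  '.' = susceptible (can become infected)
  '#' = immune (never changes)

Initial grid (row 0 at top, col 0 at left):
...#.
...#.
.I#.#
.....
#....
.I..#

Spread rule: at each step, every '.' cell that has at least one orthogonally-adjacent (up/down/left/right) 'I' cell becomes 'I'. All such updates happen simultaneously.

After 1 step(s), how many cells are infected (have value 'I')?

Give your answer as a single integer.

Answer: 8

Derivation:
Step 0 (initial): 2 infected
Step 1: +6 new -> 8 infected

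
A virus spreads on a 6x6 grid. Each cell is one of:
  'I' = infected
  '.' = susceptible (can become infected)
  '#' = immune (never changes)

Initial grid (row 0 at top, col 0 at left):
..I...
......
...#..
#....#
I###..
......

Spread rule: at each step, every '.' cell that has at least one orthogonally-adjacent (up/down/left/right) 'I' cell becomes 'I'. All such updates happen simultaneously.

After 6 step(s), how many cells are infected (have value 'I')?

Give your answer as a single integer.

Answer: 29

Derivation:
Step 0 (initial): 2 infected
Step 1: +4 new -> 6 infected
Step 2: +6 new -> 12 infected
Step 3: +6 new -> 18 infected
Step 4: +6 new -> 24 infected
Step 5: +3 new -> 27 infected
Step 6: +2 new -> 29 infected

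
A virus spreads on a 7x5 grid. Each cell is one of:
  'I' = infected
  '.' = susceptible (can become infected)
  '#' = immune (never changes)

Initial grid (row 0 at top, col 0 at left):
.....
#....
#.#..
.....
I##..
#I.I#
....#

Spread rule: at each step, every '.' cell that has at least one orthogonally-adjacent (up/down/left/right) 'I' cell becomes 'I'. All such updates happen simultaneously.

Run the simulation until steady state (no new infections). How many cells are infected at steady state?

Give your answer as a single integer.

Step 0 (initial): 3 infected
Step 1: +5 new -> 8 infected
Step 2: +5 new -> 13 infected
Step 3: +4 new -> 17 infected
Step 4: +3 new -> 20 infected
Step 5: +4 new -> 24 infected
Step 6: +3 new -> 27 infected
Step 7: +0 new -> 27 infected

Answer: 27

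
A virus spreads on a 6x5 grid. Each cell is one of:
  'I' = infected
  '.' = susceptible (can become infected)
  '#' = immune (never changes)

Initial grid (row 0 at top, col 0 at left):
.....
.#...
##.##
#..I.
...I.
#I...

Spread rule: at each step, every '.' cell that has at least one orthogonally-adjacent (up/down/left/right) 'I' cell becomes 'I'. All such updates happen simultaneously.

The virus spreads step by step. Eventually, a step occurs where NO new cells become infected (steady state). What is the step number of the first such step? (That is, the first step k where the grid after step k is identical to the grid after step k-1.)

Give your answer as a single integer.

Answer: 8

Derivation:
Step 0 (initial): 3 infected
Step 1: +7 new -> 10 infected
Step 2: +4 new -> 14 infected
Step 3: +1 new -> 15 infected
Step 4: +2 new -> 17 infected
Step 5: +3 new -> 20 infected
Step 6: +2 new -> 22 infected
Step 7: +1 new -> 23 infected
Step 8: +0 new -> 23 infected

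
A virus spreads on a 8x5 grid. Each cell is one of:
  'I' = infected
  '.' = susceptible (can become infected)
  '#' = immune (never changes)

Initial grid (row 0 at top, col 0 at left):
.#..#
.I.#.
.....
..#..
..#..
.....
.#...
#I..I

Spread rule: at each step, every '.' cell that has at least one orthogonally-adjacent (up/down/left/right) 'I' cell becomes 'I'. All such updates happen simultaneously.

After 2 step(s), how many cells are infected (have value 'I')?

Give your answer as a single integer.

Step 0 (initial): 3 infected
Step 1: +6 new -> 9 infected
Step 2: +8 new -> 17 infected

Answer: 17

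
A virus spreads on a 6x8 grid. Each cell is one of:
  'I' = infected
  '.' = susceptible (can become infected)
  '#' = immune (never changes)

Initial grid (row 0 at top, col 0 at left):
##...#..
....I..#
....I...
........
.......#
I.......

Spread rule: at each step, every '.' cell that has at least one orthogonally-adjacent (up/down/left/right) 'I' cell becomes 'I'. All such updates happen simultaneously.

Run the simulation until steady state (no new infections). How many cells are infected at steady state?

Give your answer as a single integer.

Step 0 (initial): 3 infected
Step 1: +8 new -> 11 infected
Step 2: +11 new -> 22 infected
Step 3: +14 new -> 36 infected
Step 4: +5 new -> 41 infected
Step 5: +1 new -> 42 infected
Step 6: +1 new -> 43 infected
Step 7: +0 new -> 43 infected

Answer: 43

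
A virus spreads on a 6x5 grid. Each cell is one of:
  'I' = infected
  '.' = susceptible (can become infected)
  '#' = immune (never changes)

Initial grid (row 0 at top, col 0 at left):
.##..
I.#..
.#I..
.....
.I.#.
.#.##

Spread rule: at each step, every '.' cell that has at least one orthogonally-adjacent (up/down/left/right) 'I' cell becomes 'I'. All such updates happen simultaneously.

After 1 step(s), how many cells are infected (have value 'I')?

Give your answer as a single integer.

Step 0 (initial): 3 infected
Step 1: +8 new -> 11 infected

Answer: 11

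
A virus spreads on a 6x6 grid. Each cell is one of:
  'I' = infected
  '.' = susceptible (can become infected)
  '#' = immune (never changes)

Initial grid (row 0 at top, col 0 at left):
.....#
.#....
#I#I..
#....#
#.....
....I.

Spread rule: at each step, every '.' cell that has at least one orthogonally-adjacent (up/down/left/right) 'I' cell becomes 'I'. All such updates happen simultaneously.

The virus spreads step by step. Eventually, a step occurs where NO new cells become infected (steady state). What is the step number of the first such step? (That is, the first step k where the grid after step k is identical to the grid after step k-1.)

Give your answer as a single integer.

Step 0 (initial): 3 infected
Step 1: +7 new -> 10 infected
Step 2: +10 new -> 20 infected
Step 3: +5 new -> 25 infected
Step 4: +2 new -> 27 infected
Step 5: +1 new -> 28 infected
Step 6: +1 new -> 29 infected
Step 7: +0 new -> 29 infected

Answer: 7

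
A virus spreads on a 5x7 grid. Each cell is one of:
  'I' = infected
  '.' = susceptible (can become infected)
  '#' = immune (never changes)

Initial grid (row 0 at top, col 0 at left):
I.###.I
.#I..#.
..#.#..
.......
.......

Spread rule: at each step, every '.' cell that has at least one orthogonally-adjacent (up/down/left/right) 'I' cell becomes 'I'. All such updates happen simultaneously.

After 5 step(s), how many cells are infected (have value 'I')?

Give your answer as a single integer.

Step 0 (initial): 3 infected
Step 1: +5 new -> 8 infected
Step 2: +4 new -> 12 infected
Step 3: +5 new -> 17 infected
Step 4: +7 new -> 24 infected
Step 5: +4 new -> 28 infected

Answer: 28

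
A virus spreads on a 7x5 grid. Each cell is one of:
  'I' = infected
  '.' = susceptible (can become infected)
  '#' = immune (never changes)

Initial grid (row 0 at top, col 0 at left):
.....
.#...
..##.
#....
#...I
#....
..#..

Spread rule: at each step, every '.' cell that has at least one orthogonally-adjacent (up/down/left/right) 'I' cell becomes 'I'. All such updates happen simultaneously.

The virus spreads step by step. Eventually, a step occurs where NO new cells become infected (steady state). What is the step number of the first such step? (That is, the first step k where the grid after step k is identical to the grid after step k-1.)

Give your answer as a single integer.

Step 0 (initial): 1 infected
Step 1: +3 new -> 4 infected
Step 2: +5 new -> 9 infected
Step 3: +5 new -> 14 infected
Step 4: +4 new -> 18 infected
Step 5: +4 new -> 22 infected
Step 6: +3 new -> 25 infected
Step 7: +2 new -> 27 infected
Step 8: +1 new -> 28 infected
Step 9: +0 new -> 28 infected

Answer: 9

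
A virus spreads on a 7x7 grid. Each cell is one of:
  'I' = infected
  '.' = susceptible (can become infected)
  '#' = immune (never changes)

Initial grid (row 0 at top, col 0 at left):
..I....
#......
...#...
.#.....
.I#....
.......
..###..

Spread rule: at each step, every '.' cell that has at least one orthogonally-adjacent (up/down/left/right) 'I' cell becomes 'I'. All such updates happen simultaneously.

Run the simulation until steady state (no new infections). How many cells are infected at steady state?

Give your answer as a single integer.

Answer: 42

Derivation:
Step 0 (initial): 2 infected
Step 1: +5 new -> 7 infected
Step 2: +9 new -> 16 infected
Step 3: +7 new -> 23 infected
Step 4: +6 new -> 29 infected
Step 5: +5 new -> 34 infected
Step 6: +5 new -> 39 infected
Step 7: +3 new -> 42 infected
Step 8: +0 new -> 42 infected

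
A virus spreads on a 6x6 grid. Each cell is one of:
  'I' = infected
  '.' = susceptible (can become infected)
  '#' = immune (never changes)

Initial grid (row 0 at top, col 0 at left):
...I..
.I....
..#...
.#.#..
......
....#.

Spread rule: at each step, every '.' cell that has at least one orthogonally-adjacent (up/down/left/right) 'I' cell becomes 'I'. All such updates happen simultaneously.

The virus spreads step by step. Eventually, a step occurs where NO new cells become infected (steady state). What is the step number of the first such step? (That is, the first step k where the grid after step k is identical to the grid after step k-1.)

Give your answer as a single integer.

Answer: 8

Derivation:
Step 0 (initial): 2 infected
Step 1: +7 new -> 9 infected
Step 2: +5 new -> 14 infected
Step 3: +3 new -> 17 infected
Step 4: +3 new -> 20 infected
Step 5: +4 new -> 24 infected
Step 6: +4 new -> 28 infected
Step 7: +4 new -> 32 infected
Step 8: +0 new -> 32 infected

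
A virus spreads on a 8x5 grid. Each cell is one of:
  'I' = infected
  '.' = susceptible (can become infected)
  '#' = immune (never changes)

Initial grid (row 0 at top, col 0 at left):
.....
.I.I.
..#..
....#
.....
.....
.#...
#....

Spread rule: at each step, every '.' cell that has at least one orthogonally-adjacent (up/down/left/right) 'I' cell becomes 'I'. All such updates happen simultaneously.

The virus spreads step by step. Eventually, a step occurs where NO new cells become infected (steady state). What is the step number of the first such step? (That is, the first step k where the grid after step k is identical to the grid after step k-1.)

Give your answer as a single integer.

Answer: 9

Derivation:
Step 0 (initial): 2 infected
Step 1: +7 new -> 9 infected
Step 2: +7 new -> 16 infected
Step 3: +4 new -> 20 infected
Step 4: +5 new -> 25 infected
Step 5: +4 new -> 29 infected
Step 6: +4 new -> 33 infected
Step 7: +2 new -> 35 infected
Step 8: +1 new -> 36 infected
Step 9: +0 new -> 36 infected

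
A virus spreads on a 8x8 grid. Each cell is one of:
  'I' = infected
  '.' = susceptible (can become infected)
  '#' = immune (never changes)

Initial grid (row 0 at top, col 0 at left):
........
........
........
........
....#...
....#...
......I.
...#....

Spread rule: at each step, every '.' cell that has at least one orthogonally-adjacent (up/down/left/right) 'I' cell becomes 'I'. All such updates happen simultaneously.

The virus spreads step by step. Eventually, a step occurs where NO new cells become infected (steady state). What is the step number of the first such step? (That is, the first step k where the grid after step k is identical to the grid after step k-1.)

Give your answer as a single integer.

Answer: 13

Derivation:
Step 0 (initial): 1 infected
Step 1: +4 new -> 5 infected
Step 2: +6 new -> 11 infected
Step 3: +5 new -> 16 infected
Step 4: +5 new -> 21 infected
Step 5: +8 new -> 29 infected
Step 6: +9 new -> 38 infected
Step 7: +8 new -> 46 infected
Step 8: +5 new -> 51 infected
Step 9: +4 new -> 55 infected
Step 10: +3 new -> 58 infected
Step 11: +2 new -> 60 infected
Step 12: +1 new -> 61 infected
Step 13: +0 new -> 61 infected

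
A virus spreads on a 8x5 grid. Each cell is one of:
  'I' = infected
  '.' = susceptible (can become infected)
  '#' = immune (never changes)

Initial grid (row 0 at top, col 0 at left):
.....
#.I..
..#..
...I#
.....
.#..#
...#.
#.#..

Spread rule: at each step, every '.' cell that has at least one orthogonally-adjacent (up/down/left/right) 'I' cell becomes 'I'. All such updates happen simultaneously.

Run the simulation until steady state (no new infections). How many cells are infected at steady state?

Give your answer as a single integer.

Answer: 29

Derivation:
Step 0 (initial): 2 infected
Step 1: +6 new -> 8 infected
Step 2: +9 new -> 17 infected
Step 3: +6 new -> 23 infected
Step 4: +2 new -> 25 infected
Step 5: +2 new -> 27 infected
Step 6: +2 new -> 29 infected
Step 7: +0 new -> 29 infected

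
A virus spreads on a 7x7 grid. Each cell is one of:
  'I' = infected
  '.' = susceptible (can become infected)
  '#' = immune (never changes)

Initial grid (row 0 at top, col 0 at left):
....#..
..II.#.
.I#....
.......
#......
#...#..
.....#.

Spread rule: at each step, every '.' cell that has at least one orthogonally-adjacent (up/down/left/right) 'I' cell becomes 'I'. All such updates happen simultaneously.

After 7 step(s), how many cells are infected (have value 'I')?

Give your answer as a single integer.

Answer: 41

Derivation:
Step 0 (initial): 3 infected
Step 1: +7 new -> 10 infected
Step 2: +7 new -> 17 infected
Step 3: +6 new -> 23 infected
Step 4: +6 new -> 29 infected
Step 5: +6 new -> 35 infected
Step 6: +4 new -> 39 infected
Step 7: +2 new -> 41 infected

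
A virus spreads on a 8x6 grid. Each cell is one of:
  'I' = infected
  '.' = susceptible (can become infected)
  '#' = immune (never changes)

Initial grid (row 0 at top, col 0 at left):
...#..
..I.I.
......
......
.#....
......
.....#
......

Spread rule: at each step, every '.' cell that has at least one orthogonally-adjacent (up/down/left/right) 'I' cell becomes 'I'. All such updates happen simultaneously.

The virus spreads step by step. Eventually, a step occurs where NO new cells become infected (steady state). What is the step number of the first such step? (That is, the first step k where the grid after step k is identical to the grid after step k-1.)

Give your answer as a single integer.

Step 0 (initial): 2 infected
Step 1: +7 new -> 9 infected
Step 2: +8 new -> 17 infected
Step 3: +7 new -> 24 infected
Step 4: +5 new -> 29 infected
Step 5: +6 new -> 35 infected
Step 6: +5 new -> 40 infected
Step 7: +4 new -> 44 infected
Step 8: +1 new -> 45 infected
Step 9: +0 new -> 45 infected

Answer: 9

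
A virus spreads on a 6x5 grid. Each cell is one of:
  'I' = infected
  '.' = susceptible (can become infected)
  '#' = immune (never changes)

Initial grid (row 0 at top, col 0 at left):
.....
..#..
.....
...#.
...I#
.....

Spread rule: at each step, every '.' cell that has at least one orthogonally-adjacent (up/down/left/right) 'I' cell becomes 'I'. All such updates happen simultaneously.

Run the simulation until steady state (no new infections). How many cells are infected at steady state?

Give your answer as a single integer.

Step 0 (initial): 1 infected
Step 1: +2 new -> 3 infected
Step 2: +4 new -> 7 infected
Step 3: +4 new -> 11 infected
Step 4: +4 new -> 15 infected
Step 5: +4 new -> 19 infected
Step 6: +5 new -> 24 infected
Step 7: +3 new -> 27 infected
Step 8: +0 new -> 27 infected

Answer: 27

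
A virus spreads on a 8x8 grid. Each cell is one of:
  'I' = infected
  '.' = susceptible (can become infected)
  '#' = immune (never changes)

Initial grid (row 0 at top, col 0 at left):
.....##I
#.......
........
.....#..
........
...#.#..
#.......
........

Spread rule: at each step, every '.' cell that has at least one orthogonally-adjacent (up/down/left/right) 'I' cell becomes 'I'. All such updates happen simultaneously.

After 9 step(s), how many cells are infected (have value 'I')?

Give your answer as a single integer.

Answer: 43

Derivation:
Step 0 (initial): 1 infected
Step 1: +1 new -> 2 infected
Step 2: +2 new -> 4 infected
Step 3: +3 new -> 7 infected
Step 4: +4 new -> 11 infected
Step 5: +5 new -> 16 infected
Step 6: +7 new -> 23 infected
Step 7: +7 new -> 30 infected
Step 8: +7 new -> 37 infected
Step 9: +6 new -> 43 infected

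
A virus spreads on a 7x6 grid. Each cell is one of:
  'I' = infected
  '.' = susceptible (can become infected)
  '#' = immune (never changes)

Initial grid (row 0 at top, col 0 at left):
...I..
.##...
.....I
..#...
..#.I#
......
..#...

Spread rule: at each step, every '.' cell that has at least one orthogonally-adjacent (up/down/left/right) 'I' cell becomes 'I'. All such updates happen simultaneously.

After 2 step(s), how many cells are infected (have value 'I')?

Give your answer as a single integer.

Step 0 (initial): 3 infected
Step 1: +9 new -> 12 infected
Step 2: +8 new -> 20 infected

Answer: 20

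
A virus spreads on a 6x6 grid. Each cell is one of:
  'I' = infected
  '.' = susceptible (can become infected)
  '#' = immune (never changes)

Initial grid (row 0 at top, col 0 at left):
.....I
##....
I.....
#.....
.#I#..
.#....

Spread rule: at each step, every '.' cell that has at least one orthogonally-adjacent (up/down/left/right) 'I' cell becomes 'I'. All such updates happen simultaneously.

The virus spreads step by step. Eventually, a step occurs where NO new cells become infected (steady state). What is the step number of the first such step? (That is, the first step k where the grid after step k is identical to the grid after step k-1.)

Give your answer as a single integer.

Answer: 6

Derivation:
Step 0 (initial): 3 infected
Step 1: +5 new -> 8 infected
Step 2: +7 new -> 15 infected
Step 3: +8 new -> 23 infected
Step 4: +4 new -> 27 infected
Step 5: +1 new -> 28 infected
Step 6: +0 new -> 28 infected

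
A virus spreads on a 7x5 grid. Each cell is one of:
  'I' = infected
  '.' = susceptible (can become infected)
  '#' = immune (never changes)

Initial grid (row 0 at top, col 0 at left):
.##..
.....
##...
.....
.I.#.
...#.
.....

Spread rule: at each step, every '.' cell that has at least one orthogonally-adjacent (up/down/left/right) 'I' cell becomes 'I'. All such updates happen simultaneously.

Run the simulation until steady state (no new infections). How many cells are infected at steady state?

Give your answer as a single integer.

Answer: 29

Derivation:
Step 0 (initial): 1 infected
Step 1: +4 new -> 5 infected
Step 2: +5 new -> 10 infected
Step 3: +4 new -> 14 infected
Step 4: +4 new -> 18 infected
Step 5: +5 new -> 23 infected
Step 6: +4 new -> 27 infected
Step 7: +2 new -> 29 infected
Step 8: +0 new -> 29 infected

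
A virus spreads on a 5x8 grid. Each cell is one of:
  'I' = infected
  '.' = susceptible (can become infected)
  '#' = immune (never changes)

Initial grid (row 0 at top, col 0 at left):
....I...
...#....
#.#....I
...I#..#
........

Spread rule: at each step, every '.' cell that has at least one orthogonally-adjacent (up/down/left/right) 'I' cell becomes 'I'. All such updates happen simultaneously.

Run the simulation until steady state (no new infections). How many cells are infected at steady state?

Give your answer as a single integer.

Answer: 35

Derivation:
Step 0 (initial): 3 infected
Step 1: +8 new -> 11 infected
Step 2: +11 new -> 22 infected
Step 3: +8 new -> 30 infected
Step 4: +4 new -> 34 infected
Step 5: +1 new -> 35 infected
Step 6: +0 new -> 35 infected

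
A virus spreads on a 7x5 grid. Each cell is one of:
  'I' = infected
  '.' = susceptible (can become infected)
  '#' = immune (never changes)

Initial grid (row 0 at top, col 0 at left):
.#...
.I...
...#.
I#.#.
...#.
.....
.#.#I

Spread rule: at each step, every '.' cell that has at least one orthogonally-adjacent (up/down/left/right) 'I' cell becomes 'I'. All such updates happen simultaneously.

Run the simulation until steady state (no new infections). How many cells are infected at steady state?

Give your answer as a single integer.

Step 0 (initial): 3 infected
Step 1: +6 new -> 9 infected
Step 2: +8 new -> 17 infected
Step 3: +8 new -> 25 infected
Step 4: +3 new -> 28 infected
Step 5: +0 new -> 28 infected

Answer: 28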